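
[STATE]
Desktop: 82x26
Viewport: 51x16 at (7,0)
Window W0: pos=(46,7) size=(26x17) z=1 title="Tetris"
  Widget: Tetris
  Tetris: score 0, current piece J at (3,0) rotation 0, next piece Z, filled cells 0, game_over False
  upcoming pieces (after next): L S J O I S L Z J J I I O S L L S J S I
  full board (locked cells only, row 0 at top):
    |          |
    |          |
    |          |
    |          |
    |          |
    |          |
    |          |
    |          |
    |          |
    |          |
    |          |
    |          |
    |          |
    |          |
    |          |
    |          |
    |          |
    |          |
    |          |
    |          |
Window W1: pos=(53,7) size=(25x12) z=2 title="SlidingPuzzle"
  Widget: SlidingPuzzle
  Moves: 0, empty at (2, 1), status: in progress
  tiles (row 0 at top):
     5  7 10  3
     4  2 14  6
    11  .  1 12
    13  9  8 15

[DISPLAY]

                                                   
                                                   
                                                   
                                                   
                                                   
                                                   
                                                   
                                       ┏━━━━━━┏━━━━
                                       ┃ Tetri┃ Sli
                                       ┠──────┠────
                                       ┃      ┃┌───
                                       ┃      ┃│  5
                                       ┃      ┃├───
                                       ┃      ┃│  4
                                       ┃      ┃├───
                                       ┃      ┃│ 11


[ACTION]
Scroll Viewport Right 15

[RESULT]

                                                   
                                                   
                                                   
                                                   
                                                   
                                                   
                                                   
                        ┏━━━━━━┏━━━━━━━━━━━━━━━━━━━
                        ┃ Tetri┃ SlidingPuzzle     
                        ┠──────┠───────────────────
                        ┃      ┃┌────┬────┬────┬───
                        ┃      ┃│  5 │  7 │ 10 │  3
                        ┃      ┃├────┼────┼────┼───
                        ┃      ┃│  4 │  2 │ 14 │  6
                        ┃      ┃├────┼────┼────┼───
                        ┃      ┃│ 11 │    │  1 │ 12


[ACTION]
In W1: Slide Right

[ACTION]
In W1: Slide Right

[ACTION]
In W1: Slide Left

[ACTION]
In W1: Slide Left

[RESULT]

                                                   
                                                   
                                                   
                                                   
                                                   
                                                   
                                                   
                        ┏━━━━━━┏━━━━━━━━━━━━━━━━━━━
                        ┃ Tetri┃ SlidingPuzzle     
                        ┠──────┠───────────────────
                        ┃      ┃┌────┬────┬────┬───
                        ┃      ┃│  5 │  7 │ 10 │  3
                        ┃      ┃├────┼────┼────┼───
                        ┃      ┃│  4 │  2 │ 14 │  6
                        ┃      ┃├────┼────┼────┼───
                        ┃      ┃│ 11 │  1 │    │ 12


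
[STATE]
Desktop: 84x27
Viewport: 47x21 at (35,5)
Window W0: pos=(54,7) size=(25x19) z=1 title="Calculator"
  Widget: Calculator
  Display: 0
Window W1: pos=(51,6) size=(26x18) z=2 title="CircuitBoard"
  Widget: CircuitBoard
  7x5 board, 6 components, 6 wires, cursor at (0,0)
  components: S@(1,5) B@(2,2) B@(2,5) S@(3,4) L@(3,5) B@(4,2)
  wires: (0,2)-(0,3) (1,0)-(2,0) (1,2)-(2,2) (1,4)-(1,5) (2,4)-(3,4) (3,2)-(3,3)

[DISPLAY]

                                               
                ┏━━━━━━━━━━━━━━━━━━━━━━━━┓     
                ┃ CircuitBoard           ┃━┓   
                ┠────────────────────────┨ ┃   
                ┃   0 1 2 3 4 5 6        ┃─┨   
                ┃0  [.]      · ─ ·       ┃0┃   
                ┃                        ┃ ┃   
                ┃1   ·       ·       · ─ ┃ ┃   
                ┃    │       │           ┃ ┃   
                ┃2   ·       B       ·   ┃ ┃   
                ┃                    │   ┃ ┃   
                ┃3           · ─ ·   S   ┃ ┃   
                ┃                        ┃ ┃   
                ┃4           B           ┃ ┃   
                ┃Cursor: (0,0)           ┃ ┃   
                ┃                        ┃ ┃   
                ┃                        ┃ ┃   
                ┃                        ┃ ┃   
                ┗━━━━━━━━━━━━━━━━━━━━━━━━┛ ┃   
                   ┃                       ┃   
                   ┗━━━━━━━━━━━━━━━━━━━━━━━┛   


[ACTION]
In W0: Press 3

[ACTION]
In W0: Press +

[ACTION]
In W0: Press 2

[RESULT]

                                               
                ┏━━━━━━━━━━━━━━━━━━━━━━━━┓     
                ┃ CircuitBoard           ┃━┓   
                ┠────────────────────────┨ ┃   
                ┃   0 1 2 3 4 5 6        ┃─┨   
                ┃0  [.]      · ─ ·       ┃2┃   
                ┃                        ┃ ┃   
                ┃1   ·       ·       · ─ ┃ ┃   
                ┃    │       │           ┃ ┃   
                ┃2   ·       B       ·   ┃ ┃   
                ┃                    │   ┃ ┃   
                ┃3           · ─ ·   S   ┃ ┃   
                ┃                        ┃ ┃   
                ┃4           B           ┃ ┃   
                ┃Cursor: (0,0)           ┃ ┃   
                ┃                        ┃ ┃   
                ┃                        ┃ ┃   
                ┃                        ┃ ┃   
                ┗━━━━━━━━━━━━━━━━━━━━━━━━┛ ┃   
                   ┃                       ┃   
                   ┗━━━━━━━━━━━━━━━━━━━━━━━┛   


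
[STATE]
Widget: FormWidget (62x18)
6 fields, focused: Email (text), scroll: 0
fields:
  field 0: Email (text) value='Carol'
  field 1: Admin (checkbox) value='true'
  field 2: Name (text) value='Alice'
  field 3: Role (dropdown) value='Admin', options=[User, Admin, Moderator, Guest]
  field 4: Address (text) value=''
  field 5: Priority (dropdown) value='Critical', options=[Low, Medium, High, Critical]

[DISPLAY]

> Email:      [Carol                                         ]
  Admin:      [x]                                             
  Name:       [Alice                                         ]
  Role:       [Admin                                        ▼]
  Address:    [                                              ]
  Priority:   [Critical                                     ▼]
                                                              
                                                              
                                                              
                                                              
                                                              
                                                              
                                                              
                                                              
                                                              
                                                              
                                                              
                                                              


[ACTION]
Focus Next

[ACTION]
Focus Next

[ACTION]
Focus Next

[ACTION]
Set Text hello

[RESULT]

  Email:      [Carol                                         ]
  Admin:      [x]                                             
  Name:       [Alice                                         ]
> Role:       [Admin                                        ▼]
  Address:    [                                              ]
  Priority:   [Critical                                     ▼]
                                                              
                                                              
                                                              
                                                              
                                                              
                                                              
                                                              
                                                              
                                                              
                                                              
                                                              
                                                              


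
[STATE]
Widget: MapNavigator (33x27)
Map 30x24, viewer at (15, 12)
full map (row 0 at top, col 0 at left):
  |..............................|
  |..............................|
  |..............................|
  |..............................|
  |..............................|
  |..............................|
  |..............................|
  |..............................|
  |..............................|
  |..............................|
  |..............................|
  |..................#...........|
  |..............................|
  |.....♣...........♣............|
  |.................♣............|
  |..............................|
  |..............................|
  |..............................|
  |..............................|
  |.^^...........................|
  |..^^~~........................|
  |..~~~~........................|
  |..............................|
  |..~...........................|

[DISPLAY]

                                 
 ..............................  
 ..............................  
 ..............................  
 ..............................  
 ..............................  
 ..............................  
 ..............................  
 ..............................  
 ..............................  
 ..............................  
 ..............................  
 ..................#...........  
 ...............@..............  
 .....♣...........♣............  
 .................♣............  
 ..............................  
 ..............................  
 ..............................  
 ..............................  
 .^^...........................  
 ..^^~~........................  
 ..~~~~........................  
 ..............................  
 ..~...........................  
                                 
                                 


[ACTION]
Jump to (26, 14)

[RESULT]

....................             
....................             
....................             
....................             
....................             
....................             
....................             
....................             
....................             
....................             
........#...........             
....................             
.......♣............             
.......♣........@...             
....................             
....................             
....................             
....................             
....................             
....................             
....................             
....................             
....................             
                                 
                                 
                                 
                                 


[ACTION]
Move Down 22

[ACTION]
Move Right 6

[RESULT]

.................                
.....#...........                
.................                
....♣............                
....♣............                
.................                
.................                
.................                
.................                
.................                
.................                
.................                
.................                
................@                
                                 
                                 
                                 
                                 
                                 
                                 
                                 
                                 
                                 
                                 
                                 
                                 
                                 


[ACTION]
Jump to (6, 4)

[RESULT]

                                 
                                 
                                 
                                 
                                 
                                 
                                 
                                 
                                 
          .......................
          .......................
          .......................
          .......................
          ......@................
          .......................
          .......................
          .......................
          .......................
          .......................
          .......................
          ..................#....
          .......................
          .....♣...........♣.....
          .................♣.....
          .......................
          .......................
          .......................


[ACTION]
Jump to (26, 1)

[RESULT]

                                 
                                 
                                 
                                 
                                 
                                 
                                 
                                 
                                 
                                 
                                 
                                 
....................             
................@...             
....................             
....................             
....................             
....................             
....................             
....................             
....................             
....................             
....................             
........#...........             
....................             
.......♣............             
.......♣............             


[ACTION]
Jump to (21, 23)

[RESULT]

.........................        
.............#...........        
.........................        
♣...........♣............        
............♣............        
.........................        
.........................        
.........................        
.........................        
.........................        
~........................        
~........................        
.........................        
................@........        
                                 
                                 
                                 
                                 
                                 
                                 
                                 
                                 
                                 
                                 
                                 
                                 
                                 


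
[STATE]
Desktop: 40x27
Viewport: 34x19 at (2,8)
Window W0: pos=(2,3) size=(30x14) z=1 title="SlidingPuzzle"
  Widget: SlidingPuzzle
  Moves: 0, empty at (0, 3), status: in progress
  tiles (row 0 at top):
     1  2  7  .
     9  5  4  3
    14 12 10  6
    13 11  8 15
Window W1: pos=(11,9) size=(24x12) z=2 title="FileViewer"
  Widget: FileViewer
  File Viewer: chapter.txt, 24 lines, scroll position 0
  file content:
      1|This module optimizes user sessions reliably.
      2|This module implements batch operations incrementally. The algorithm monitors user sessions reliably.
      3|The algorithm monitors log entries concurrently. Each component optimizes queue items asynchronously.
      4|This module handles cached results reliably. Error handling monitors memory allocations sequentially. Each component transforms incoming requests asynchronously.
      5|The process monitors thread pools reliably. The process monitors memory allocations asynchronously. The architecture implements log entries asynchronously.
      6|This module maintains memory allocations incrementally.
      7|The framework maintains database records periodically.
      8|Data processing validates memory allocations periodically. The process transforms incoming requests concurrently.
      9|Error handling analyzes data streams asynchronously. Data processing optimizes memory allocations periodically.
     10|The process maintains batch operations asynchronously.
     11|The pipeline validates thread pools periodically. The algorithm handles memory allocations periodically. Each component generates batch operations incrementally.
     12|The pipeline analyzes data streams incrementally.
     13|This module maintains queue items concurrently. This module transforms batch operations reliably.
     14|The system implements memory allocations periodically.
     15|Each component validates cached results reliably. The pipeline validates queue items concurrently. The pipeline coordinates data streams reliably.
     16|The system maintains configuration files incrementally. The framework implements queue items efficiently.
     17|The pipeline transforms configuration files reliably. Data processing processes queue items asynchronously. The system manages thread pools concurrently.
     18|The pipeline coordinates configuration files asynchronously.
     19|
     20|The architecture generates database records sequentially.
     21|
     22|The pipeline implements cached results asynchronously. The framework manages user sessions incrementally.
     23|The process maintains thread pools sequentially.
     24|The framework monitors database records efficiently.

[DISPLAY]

┃├────┼────┼────┼────┤       ┃    
┃│  9 │  ┏━━━━━━━━━━━━━━━━━━━━━━┓ 
┃├────┼──┃ FileViewer           ┃ 
┃│ 14 │ 1┠──────────────────────┨ 
┃├────┼──┃This module optimizes▲┃ 
┃│ 13 │ 1┃This module implement█┃ 
┃└────┴──┃The algorithm monitor░┃ 
┃Moves: 0┃This module handles c░┃ 
┗━━━━━━━━┃The process monitors ░┃ 
         ┃This module maintains░┃ 
         ┃The framework maintai░┃ 
         ┃Data processing valid▼┃ 
         ┗━━━━━━━━━━━━━━━━━━━━━━┛ 
                                  
                                  
                                  
                                  
                                  
                                  


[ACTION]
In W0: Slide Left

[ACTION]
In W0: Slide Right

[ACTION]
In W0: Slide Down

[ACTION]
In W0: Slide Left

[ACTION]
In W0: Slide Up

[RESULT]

┃├────┼────┼────┼────┤       ┃    
┃│  9 │  ┏━━━━━━━━━━━━━━━━━━━━━━┓ 
┃├────┼──┃ FileViewer           ┃ 
┃│ 14 │ 1┠──────────────────────┨ 
┃├────┼──┃This module optimizes▲┃ 
┃│ 13 │ 1┃This module implement█┃ 
┃└────┴──┃The algorithm monitor░┃ 
┃Moves: 3┃This module handles c░┃ 
┗━━━━━━━━┃The process monitors ░┃ 
         ┃This module maintains░┃ 
         ┃The framework maintai░┃ 
         ┃Data processing valid▼┃ 
         ┗━━━━━━━━━━━━━━━━━━━━━━┛ 
                                  
                                  
                                  
                                  
                                  
                                  


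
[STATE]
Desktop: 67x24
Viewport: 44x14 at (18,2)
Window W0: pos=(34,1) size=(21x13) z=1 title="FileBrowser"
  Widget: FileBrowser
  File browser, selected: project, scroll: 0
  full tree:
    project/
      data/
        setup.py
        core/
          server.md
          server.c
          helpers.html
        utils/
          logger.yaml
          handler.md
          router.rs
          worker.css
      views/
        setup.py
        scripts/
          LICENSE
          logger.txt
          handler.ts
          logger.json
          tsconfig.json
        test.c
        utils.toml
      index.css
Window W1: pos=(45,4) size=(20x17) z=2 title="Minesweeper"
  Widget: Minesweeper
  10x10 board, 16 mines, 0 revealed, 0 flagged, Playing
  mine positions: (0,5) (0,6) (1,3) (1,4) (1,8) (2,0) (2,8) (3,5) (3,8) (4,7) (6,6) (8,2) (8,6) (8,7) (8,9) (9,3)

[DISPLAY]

                ┃ FileBrowser       ┃       
                ┠───────────────────┨       
                ┃> [-] proj┏━━━━━━━━━━━━━━━━
                ┃    [+] da┃ Minesweeper    
                ┃    [+] vi┠────────────────
                ┃    index.┃■■■■■■■■■■      
                ┃          ┃■■■■■■■■■■      
                ┃          ┃■■■■■■■■■■      
                ┃          ┃■■■■■■■■■■      
                ┃          ┃■■■■■■■■■■      
                ┃          ┃■■■■■■■■■■      
                ┗━━━━━━━━━━┃■■■■■■■■■■      
                           ┃■■■■■■■■■■      
                           ┃■■■■■■■■■■      


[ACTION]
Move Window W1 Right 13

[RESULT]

                ┃ FileBrowser       ┃       
                ┠───────────────────┨       
                ┃> [-] projec┏━━━━━━━━━━━━━━
                ┃    [+] data┃ Minesweeper  
                ┃    [+] view┠──────────────
                ┃    index.cs┃■■■■■■■■■■    
                ┃            ┃■■■■■■■■■■    
                ┃            ┃■■■■■■■■■■    
                ┃            ┃■■■■■■■■■■    
                ┃            ┃■■■■■■■■■■    
                ┃            ┃■■■■■■■■■■    
                ┗━━━━━━━━━━━━┃■■■■■■■■■■    
                             ┃■■■■■■■■■■    
                             ┃■■■■■■■■■■    


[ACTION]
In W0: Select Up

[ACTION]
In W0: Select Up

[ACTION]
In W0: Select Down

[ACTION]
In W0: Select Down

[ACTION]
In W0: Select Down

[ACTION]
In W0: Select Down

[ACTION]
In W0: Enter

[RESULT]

                ┃ FileBrowser       ┃       
                ┠───────────────────┨       
                ┃  [-] projec┏━━━━━━━━━━━━━━
                ┃    [+] data┃ Minesweeper  
                ┃    [+] view┠──────────────
                ┃  > index.cs┃■■■■■■■■■■    
                ┃            ┃■■■■■■■■■■    
                ┃            ┃■■■■■■■■■■    
                ┃            ┃■■■■■■■■■■    
                ┃            ┃■■■■■■■■■■    
                ┃            ┃■■■■■■■■■■    
                ┗━━━━━━━━━━━━┃■■■■■■■■■■    
                             ┃■■■■■■■■■■    
                             ┃■■■■■■■■■■    


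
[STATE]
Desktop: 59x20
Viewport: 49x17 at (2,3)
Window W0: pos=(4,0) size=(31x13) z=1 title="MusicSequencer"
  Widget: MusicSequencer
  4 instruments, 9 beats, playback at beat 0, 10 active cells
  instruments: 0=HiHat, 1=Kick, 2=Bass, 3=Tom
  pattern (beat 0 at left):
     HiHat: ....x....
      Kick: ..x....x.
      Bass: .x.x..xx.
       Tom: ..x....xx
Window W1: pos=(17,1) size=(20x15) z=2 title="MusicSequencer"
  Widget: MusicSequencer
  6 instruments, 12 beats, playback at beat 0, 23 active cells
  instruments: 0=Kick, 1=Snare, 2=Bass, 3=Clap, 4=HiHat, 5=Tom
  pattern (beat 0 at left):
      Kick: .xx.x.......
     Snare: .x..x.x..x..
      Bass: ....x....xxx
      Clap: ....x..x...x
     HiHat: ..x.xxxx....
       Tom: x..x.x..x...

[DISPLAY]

  ┃      ▼12345┠──────────────────┨              
  ┃ HiHat····█·┃      ▼12345678901┃              
  ┃  Kick··█···┃  Kick·██·█·······┃              
  ┃  Bass·█·█··┃ Snare·█··█·█··█··┃              
  ┃   Tom··█···┃  Bass····█····███┃              
  ┃            ┃  Clap····█··█···█┃              
  ┃            ┃ HiHat··█·████····┃              
  ┃            ┃   Tom█··█·█··█···┃              
  ┃            ┃                  ┃              
  ┗━━━━━━━━━━━━┃                  ┃              
               ┃                  ┃              
               ┃                  ┃              
               ┗━━━━━━━━━━━━━━━━━━┛              
                                                 
                                                 
                                                 
                                                 


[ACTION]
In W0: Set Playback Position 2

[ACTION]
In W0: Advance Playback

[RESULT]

  ┃      012▼45┠──────────────────┨              
  ┃ HiHat····█·┃      ▼12345678901┃              
  ┃  Kick··█···┃  Kick·██·█·······┃              
  ┃  Bass·█·█··┃ Snare·█··█·█··█··┃              
  ┃   Tom··█···┃  Bass····█····███┃              
  ┃            ┃  Clap····█··█···█┃              
  ┃            ┃ HiHat··█·████····┃              
  ┃            ┃   Tom█··█·█··█···┃              
  ┃            ┃                  ┃              
  ┗━━━━━━━━━━━━┃                  ┃              
               ┃                  ┃              
               ┃                  ┃              
               ┗━━━━━━━━━━━━━━━━━━┛              
                                                 
                                                 
                                                 
                                                 


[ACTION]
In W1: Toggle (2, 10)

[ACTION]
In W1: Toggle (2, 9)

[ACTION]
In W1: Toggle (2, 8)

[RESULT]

  ┃      012▼45┠──────────────────┨              
  ┃ HiHat····█·┃      ▼12345678901┃              
  ┃  Kick··█···┃  Kick·██·█·······┃              
  ┃  Bass·█·█··┃ Snare·█··█·█··█··┃              
  ┃   Tom··█···┃  Bass····█···█··█┃              
  ┃            ┃  Clap····█··█···█┃              
  ┃            ┃ HiHat··█·████····┃              
  ┃            ┃   Tom█··█·█··█···┃              
  ┃            ┃                  ┃              
  ┗━━━━━━━━━━━━┃                  ┃              
               ┃                  ┃              
               ┃                  ┃              
               ┗━━━━━━━━━━━━━━━━━━┛              
                                                 
                                                 
                                                 
                                                 


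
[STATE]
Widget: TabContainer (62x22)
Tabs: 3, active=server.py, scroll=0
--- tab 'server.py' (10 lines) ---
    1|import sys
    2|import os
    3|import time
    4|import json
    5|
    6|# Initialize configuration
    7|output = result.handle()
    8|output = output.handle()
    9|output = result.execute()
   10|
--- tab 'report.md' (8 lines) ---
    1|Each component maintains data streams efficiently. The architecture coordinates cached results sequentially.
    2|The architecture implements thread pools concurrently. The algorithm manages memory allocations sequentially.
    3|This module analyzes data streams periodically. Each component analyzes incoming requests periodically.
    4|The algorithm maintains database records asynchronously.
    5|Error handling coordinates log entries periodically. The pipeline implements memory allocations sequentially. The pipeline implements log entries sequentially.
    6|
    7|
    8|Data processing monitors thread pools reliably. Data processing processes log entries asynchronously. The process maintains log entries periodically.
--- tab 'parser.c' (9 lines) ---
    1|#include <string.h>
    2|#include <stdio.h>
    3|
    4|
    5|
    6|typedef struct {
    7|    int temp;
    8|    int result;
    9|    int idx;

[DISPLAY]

[server.py]│ report.md │ parser.c                             
──────────────────────────────────────────────────────────────
import sys                                                    
import os                                                     
import time                                                   
import json                                                   
                                                              
# Initialize configuration                                    
output = result.handle()                                      
output = output.handle()                                      
output = result.execute()                                     
                                                              
                                                              
                                                              
                                                              
                                                              
                                                              
                                                              
                                                              
                                                              
                                                              
                                                              


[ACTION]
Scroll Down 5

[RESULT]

[server.py]│ report.md │ parser.c                             
──────────────────────────────────────────────────────────────
# Initialize configuration                                    
output = result.handle()                                      
output = output.handle()                                      
output = result.execute()                                     
                                                              
                                                              
                                                              
                                                              
                                                              
                                                              
                                                              
                                                              
                                                              
                                                              
                                                              
                                                              
                                                              
                                                              
                                                              
                                                              


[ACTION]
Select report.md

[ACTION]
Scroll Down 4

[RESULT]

 server.py │[report.md]│ parser.c                             
──────────────────────────────────────────────────────────────
Error handling coordinates log entries periodically. The pipel
                                                              
                                                              
Data processing monitors thread pools reliably. Data processin
                                                              
                                                              
                                                              
                                                              
                                                              
                                                              
                                                              
                                                              
                                                              
                                                              
                                                              
                                                              
                                                              
                                                              
                                                              
                                                              


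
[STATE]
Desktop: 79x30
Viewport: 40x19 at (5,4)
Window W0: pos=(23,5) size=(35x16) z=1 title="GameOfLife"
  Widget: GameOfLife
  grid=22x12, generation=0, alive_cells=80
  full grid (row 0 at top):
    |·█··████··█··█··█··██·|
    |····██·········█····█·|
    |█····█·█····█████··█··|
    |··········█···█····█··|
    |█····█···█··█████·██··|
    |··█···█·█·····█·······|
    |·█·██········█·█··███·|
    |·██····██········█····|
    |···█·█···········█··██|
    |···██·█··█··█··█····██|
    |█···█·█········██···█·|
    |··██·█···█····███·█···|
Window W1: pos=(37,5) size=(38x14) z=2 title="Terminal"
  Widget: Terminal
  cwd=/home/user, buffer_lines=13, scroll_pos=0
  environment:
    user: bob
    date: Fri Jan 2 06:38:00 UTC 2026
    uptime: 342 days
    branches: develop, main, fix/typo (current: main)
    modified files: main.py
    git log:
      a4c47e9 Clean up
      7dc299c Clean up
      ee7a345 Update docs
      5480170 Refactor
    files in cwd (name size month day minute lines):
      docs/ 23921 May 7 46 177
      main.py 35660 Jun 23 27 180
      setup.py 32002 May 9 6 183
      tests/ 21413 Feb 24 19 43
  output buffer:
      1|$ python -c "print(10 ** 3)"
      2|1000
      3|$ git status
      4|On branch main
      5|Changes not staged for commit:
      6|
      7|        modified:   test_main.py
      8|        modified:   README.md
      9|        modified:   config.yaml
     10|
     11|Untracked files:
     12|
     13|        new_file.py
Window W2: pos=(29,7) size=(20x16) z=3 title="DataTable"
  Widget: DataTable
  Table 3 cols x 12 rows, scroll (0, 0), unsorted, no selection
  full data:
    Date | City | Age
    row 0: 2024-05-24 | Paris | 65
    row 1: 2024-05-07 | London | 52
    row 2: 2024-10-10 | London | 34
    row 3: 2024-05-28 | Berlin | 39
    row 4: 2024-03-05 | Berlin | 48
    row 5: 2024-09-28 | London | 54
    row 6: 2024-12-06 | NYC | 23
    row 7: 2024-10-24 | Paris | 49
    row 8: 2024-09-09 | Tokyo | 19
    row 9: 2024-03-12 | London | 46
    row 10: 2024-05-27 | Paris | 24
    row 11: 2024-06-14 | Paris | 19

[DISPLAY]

                                        
                  ┏━━━━━━━━━━━━━┏━━━━━━━
                  ┃ GameOfLife  ┃ Termin
                  ┠─────┏━━━━━━━━━━━━━━━
                  ┃Gen: ┃ DataTable     
                  ┃·█··█┠───────────────
                  ┃····█┃Date      │City
                  ┃█····┃──────────┼────
                  ┃·····┃2024-05-24│Pari
                  ┃█····┃2024-05-07│Lond
                  ┃··█··┃2024-10-10│Lond
                  ┃·█·██┃2024-05-28│Berl
                  ┃·██··┃2024-03-05│Berl
                  ┃···█·┃2024-09-28│Lond
                  ┃···██┃2024-12-06│NYC 
                  ┃█···█┃2024-10-24│Pari
                  ┗━━━━━┃2024-09-09│Toky
                        ┃2024-03-12│Lond
                        ┗━━━━━━━━━━━━━━━


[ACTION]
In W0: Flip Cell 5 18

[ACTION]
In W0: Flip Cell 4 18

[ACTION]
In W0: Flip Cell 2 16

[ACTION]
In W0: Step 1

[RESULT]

                                        
                  ┏━━━━━━━━━━━━━┏━━━━━━━
                  ┃ GameOfLife  ┃ Termin
                  ┠─────┏━━━━━━━━━━━━━━━
                  ┃Gen: ┃ DataTable     
                  ┃····█┠───────────────
                  ┃·····┃Date      │City
                  ┃····█┃──────────┼────
                  ┃·····┃2024-05-24│Pari
                  ┃·····┃2024-05-07│Lond
                  ┃·████┃2024-10-10│Lond
                  ┃·█·█·┃2024-05-28│Berl
                  ┃·█···┃2024-03-05│Berl
                  ┃···█·┃2024-09-28│Lond
                  ┃···█·┃2024-12-06│NYC 
                  ┃··█··┃2024-10-24│Pari
                  ┗━━━━━┃2024-09-09│Toky
                        ┃2024-03-12│Lond
                        ┗━━━━━━━━━━━━━━━
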